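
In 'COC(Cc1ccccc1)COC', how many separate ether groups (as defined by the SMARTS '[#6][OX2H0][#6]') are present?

2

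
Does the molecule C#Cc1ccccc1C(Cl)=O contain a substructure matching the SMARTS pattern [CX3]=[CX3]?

No

The pattern [CX3]=[CX3] describes a non-aromatic C=C double bond between two sp2 carbons — an alkene.
The closest candidate here is an ethynyl group (-C#CH), but the C-C bond is a triple bond, not a double bond. No other fragment satisfies the full query, so there is no match.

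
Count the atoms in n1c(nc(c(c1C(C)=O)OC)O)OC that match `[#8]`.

The query [#8] means: #8 matches any oxygen atom.
Check the 14 heavy atoms by environment: 2× n (aromatic) → no; 4× c (aromatic) → no; 4× O → match; 4× C → no.
That gives 4 matching atoms.

4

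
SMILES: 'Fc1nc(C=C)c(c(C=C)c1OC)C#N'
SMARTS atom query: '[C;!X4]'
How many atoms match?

The query [C;!X4] means: aliphatic carbon that does not have four total connections.
Check the 15 heavy atoms by environment: 1× n (aromatic, X2) → no; 5× c (aromatic, X3) → no; 4× C (X3) → match; 1× C (X2) → match; 1× N (X1) → no; 1× O (X2) → no; 1× C (X4) → no; 1× F (X1) → no.
Summing the matching environments: 4 + 1 = 5 matching atoms.

5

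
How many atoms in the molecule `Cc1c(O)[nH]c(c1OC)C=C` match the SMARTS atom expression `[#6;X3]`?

The query [#6;X3] means: any carbon (aromatic or not) with three total connections.
Check the 11 heavy atoms by environment: 1× n (aromatic, X3) → no; 4× c (aromatic, X3) → match; 2× C (X3) → match; 2× C (X4) → no; 2× O (X2) → no.
Summing the matching environments: 4 + 2 = 6 matching atoms.

6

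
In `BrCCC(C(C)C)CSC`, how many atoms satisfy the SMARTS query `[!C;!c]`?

2

The query [!C;!c] means: neither aliphatic nor aromatic carbon — same as [!#6].
Check the 10 heavy atoms by environment: 8× C → no; 1× Br → match; 1× S → match.
Summing the matching environments: 1 + 1 = 2 matching atoms.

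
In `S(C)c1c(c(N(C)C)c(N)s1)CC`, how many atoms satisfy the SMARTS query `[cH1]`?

The query [cH1] means: aromatic carbon bearing exactly one hydrogen.
Check the 13 heavy atoms by environment: 1× s (aromatic, H0) → no; 4× c (aromatic, H0) → no; 1× N (H0) → no; 4× C (H3) → no; 1× S (H0) → no; 1× N (H2) → no; 1× C (H2) → no.
No environment satisfies the query, so 0 matching atoms.

0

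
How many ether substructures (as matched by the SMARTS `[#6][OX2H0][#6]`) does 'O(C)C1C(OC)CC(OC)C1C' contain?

3

[#6][OX2H0][#6] is the SMARTS for an ether: an aliphatic oxygen bridging two carbons with no H on the oxygen.
The molecule carries 3 separate instances of a methoxy ether (-OCH3) meeting every constraint; each maps to a distinct set of atoms, giving 3 matches.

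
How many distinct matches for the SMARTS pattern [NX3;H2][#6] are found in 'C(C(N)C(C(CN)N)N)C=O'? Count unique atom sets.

4

[NX3;H2][#6] is the SMARTS for a primary amine: a trivalent nitrogen with two H attached to carbon.
The molecule carries 4 separate instances of a primary amino group (-NH2) meeting every constraint; each maps to a distinct set of atoms, giving 4 matches.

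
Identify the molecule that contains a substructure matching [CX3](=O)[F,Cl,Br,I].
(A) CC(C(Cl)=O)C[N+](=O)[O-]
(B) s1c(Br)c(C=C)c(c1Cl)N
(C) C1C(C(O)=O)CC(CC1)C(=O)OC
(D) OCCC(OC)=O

[CX3](=O)[F,Cl,Br,I] describes a carbonyl carbon bonded to a halogen (an acyl halide).
(A) contains an acyl chloride (-C(=O)Cl), which satisfies every atom and bond constraint.
(B) has a chloro substituent but the Cl is not on a carbonyl carbon.
(C) has a methyl-ester group (-C(=O)OCH3) but the carbonyl is bonded to -O-C, not to a halogen.
(D) has a methyl-ester group (-C(=O)OCH3) but the carbonyl is bonded to -O-C, not to a halogen.
So the answer is (A).

A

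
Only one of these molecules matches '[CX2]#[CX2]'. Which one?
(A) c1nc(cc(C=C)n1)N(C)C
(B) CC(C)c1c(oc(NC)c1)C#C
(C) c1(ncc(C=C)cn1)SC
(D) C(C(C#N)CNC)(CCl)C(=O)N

B

[CX2]#[CX2] describes a carbon-carbon triple bond (an alkyne).
(A) has a vinyl group (-CH=CH2) but the C=C is a double bond; both carbons are CX3, not CX2.
(B) contains an ethynyl group (-C#CH), which satisfies every atom and bond constraint.
(C) has a vinyl group (-CH=CH2) but the C=C is a double bond; both carbons are CX3, not CX2.
(D) has a nitrile (-C#N) but the triple bond is C#N, not C#C.
So the answer is (B).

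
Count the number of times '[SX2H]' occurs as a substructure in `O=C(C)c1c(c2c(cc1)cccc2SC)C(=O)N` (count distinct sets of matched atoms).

0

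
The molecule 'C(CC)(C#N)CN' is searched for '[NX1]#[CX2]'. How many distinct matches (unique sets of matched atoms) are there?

1

[NX1]#[CX2] is the SMARTS for a nitrile: a nitrogen triple-bonded to a two-connected carbon.
Exactly one fragment in the molecule meets all constraints, giving 1 match.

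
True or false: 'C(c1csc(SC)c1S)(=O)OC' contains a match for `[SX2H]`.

True

The pattern [SX2H] describes an aliphatic sulfur with two connections, one being H — a thiol.
The molecule carries a thiol (-SH), whose atoms satisfy every constraint of the query, so the pattern matches.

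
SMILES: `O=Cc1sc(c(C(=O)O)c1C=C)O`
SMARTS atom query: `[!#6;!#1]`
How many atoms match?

5

The query [!#6;!#1] means: not carbon and not hydrogen — any heteroatom.
Check the 13 heavy atoms by environment: 1× s (aromatic) → match; 4× c (aromatic) → no; 4× C → no; 4× O → match.
Summing the matching environments: 1 + 4 = 5 matching atoms.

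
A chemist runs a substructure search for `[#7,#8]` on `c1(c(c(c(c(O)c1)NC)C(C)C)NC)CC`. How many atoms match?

Check the 16 heavy atoms by environment: 6× c (aromatic) → no; 7× C → no; 2× N → match; 1× O → match.
Summing the matching environments: 2 + 1 = 3 matching atoms.

3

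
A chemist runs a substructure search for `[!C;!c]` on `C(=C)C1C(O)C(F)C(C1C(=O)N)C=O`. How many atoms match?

5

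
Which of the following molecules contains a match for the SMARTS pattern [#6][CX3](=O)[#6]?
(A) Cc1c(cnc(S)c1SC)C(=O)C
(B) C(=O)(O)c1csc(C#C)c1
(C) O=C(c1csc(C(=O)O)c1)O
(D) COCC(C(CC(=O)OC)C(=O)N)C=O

[#6][CX3](=O)[#6] describes a carbonyl carbon (no H) flanked by two carbons (a ketone).
(A) contains an acetyl/ketone group (-C(=O)CH3), which satisfies every atom and bond constraint.
(B) has a carboxylic acid group (-C(=O)OH) but one neighbour of the carbonyl carbon is O, not C.
(C) has a carboxylic acid group (-C(=O)OH) but one neighbour of the carbonyl carbon is O, not C.
(D) has a primary amide (-C(=O)NH2) but one neighbour of the carbonyl carbon is N, not C.
So the answer is (A).

A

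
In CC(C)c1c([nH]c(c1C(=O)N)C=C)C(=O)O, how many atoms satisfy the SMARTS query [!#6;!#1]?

5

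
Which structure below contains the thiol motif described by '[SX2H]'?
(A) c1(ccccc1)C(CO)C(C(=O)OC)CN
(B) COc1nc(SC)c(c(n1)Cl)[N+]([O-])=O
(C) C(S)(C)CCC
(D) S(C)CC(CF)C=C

[SX2H] describes an aliphatic sulfur with two connections, one being H (a thiol).
(A) has a hydroxyl group (-OH) but it is an -OH, not an -SH.
(B) has a methylthio ether (-SCH3) but the sulfur has H0 (bonded to two carbons), not H1.
(C) contains a thiol (-SH), which satisfies every atom and bond constraint.
(D) has a methylthio ether (-SCH3) but the sulfur has H0 (bonded to two carbons), not H1.
So the answer is (C).

C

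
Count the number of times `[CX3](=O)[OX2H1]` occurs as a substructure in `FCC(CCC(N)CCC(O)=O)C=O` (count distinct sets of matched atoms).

1

[CX3](=O)[OX2H1] is the SMARTS for a carboxylic acid: an sp2 carbon double-bonded to O and single-bonded to an -OH oxygen.
Exactly one fragment in the molecule meets all constraints, giving 1 match.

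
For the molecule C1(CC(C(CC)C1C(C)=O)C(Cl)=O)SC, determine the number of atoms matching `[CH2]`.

The query [CH2] means: aliphatic carbon with exactly two hydrogens.
Check the 15 heavy atoms by environment: 4× C (H1) → no; 2× C (H2) → match; 3× C (H3) → no; 2× C (H0) → no; 2× O (H0) → no; 1× Cl (H0) → no; 1× S (H0) → no.
That gives 2 matching atoms.

2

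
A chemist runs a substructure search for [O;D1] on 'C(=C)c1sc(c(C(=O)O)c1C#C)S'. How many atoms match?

Check the 13 heavy atoms by environment: 1× s (aromatic, D2) → no; 4× c (aromatic, D3) → no; 1× S (D1) → no; 2× C (D2) → no; 2× C (D1) → no; 1× C (D3) → no; 2× O (D1) → match.
That gives 2 matching atoms.

2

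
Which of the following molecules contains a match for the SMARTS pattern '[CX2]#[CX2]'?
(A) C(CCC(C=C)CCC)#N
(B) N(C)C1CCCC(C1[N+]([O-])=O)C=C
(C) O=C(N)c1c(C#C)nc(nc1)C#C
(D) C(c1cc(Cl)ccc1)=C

C

[CX2]#[CX2] describes a carbon-carbon triple bond (an alkyne).
(A) has a nitrile (-C#N) but the triple bond is C#N, not C#C.
(B) has a vinyl group (-CH=CH2) but the C=C is a double bond; both carbons are CX3, not CX2.
(C) contains an ethynyl group (-C#CH), which satisfies every atom and bond constraint.
(D) has a vinyl group (-CH=CH2) but the C=C is a double bond; both carbons are CX3, not CX2.
So the answer is (C).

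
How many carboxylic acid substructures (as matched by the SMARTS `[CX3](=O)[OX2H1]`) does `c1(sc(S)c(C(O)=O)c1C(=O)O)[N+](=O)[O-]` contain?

[CX3](=O)[OX2H1] is the SMARTS for a carboxylic acid: an sp2 carbon double-bonded to O and single-bonded to an -OH oxygen.
The molecule carries 2 separate instances of a carboxylic acid group (-C(=O)OH) meeting every constraint; each maps to a distinct set of atoms, giving 2 matches.

2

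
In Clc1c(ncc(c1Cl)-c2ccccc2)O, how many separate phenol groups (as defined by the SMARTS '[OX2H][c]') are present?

1

[OX2H][c] is the SMARTS for a phenol: a hydroxyl oxygen attached to an aromatic carbon.
Exactly one fragment in the molecule meets all constraints, giving 1 match.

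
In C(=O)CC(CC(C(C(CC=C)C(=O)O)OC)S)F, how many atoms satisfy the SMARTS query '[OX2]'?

2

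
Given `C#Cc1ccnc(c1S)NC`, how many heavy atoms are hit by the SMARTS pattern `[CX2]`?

2

Check the 11 heavy atoms by environment: 1× n (aromatic, X2) → no; 5× c (aromatic, X3) → no; 1× N (X3) → no; 1× C (X4) → no; 2× C (X2) → match; 1× S (X2) → no.
That gives 2 matching atoms.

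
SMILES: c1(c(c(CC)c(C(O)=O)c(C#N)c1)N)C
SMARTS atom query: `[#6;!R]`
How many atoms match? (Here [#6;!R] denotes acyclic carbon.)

5

The query [#6;!R] means: carbon not in any ring.
Check the 15 heavy atoms by environment: 6× c (aromatic, in 6-ring) → no; 2× N (acyclic) → no; 5× C (acyclic) → match; 2× O (acyclic) → no.
That gives 5 matching atoms.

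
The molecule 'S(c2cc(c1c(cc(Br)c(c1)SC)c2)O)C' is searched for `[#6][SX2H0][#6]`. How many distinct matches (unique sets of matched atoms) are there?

2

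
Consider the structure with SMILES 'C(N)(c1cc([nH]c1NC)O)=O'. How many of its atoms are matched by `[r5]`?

5

Check the 11 heavy atoms by environment: 1× n (aromatic, in 5-ring) → match; 4× c (aromatic, in 5-ring) → match; 2× N (acyclic) → no; 2× C (acyclic) → no; 2× O (acyclic) → no.
Summing the matching environments: 1 + 4 = 5 matching atoms.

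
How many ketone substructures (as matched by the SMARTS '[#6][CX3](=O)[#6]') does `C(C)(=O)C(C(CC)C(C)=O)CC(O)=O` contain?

2

[#6][CX3](=O)[#6] is the SMARTS for a ketone: a carbonyl carbon (no H) flanked by two carbons.
The molecule carries 2 separate instances of an acetyl/ketone group (-C(=O)CH3) meeting every constraint; each maps to a distinct set of atoms, giving 2 matches.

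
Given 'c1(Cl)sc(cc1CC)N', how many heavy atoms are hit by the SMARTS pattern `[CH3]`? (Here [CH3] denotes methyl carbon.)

The query [CH3] means: aliphatic carbon with exactly three hydrogens.
Check the 9 heavy atoms by environment: 1× s (aromatic, H0) → no; 3× c (aromatic, H0) → no; 1× c (aromatic, H1) → no; 1× C (H2) → no; 1× C (H3) → match; 1× N (H2) → no; 1× Cl (H0) → no.
That gives 1 matching atom.

1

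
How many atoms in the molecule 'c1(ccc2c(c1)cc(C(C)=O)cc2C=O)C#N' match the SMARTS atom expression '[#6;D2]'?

The query [#6;D2] means: any carbon bonded to exactly two heavy atoms.
Check the 17 heavy atoms by environment: 5× c (aromatic, D3) → no; 5× c (aromatic, D2) → match; 2× C (D2) → match; 1× N (D1) → no; 2× O (D1) → no; 1× C (D3) → no; 1× C (D1) → no.
Summing the matching environments: 5 + 2 = 7 matching atoms.

7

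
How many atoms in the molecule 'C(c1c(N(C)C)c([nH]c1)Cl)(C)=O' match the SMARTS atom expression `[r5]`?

The query [r5] means: r5 matches atoms in a five-membered ring.
Check the 12 heavy atoms by environment: 1× n (aromatic, in 5-ring) → match; 4× c (aromatic, in 5-ring) → match; 1× Cl (acyclic) → no; 4× C (acyclic) → no; 1× O (acyclic) → no; 1× N (acyclic) → no.
Summing the matching environments: 1 + 4 = 5 matching atoms.

5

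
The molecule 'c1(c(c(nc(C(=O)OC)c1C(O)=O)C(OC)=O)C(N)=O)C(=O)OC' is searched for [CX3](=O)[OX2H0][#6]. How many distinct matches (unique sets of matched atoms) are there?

3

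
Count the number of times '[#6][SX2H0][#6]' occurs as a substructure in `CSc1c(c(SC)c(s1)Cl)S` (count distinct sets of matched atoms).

[#6][SX2H0][#6] is the SMARTS for a thioether: an aliphatic sulfur bridging two carbons with no H on the sulfur.
The molecule carries 2 separate instances of a methylthio ether (-SCH3) meeting every constraint; each maps to a distinct set of atoms, giving 2 matches.

2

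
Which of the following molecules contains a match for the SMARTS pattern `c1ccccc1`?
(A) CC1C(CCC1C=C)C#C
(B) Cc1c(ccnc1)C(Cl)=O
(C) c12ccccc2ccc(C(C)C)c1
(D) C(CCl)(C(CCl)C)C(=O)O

C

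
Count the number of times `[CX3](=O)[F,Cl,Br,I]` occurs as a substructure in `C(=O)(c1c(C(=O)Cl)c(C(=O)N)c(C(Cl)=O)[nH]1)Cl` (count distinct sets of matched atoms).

[CX3](=O)[F,Cl,Br,I] is the SMARTS for an acyl halide: a carbonyl carbon bonded to a halogen.
The molecule carries 3 separate instances of an acyl chloride (-C(=O)Cl) meeting every constraint; each maps to a distinct set of atoms, giving 3 matches.

3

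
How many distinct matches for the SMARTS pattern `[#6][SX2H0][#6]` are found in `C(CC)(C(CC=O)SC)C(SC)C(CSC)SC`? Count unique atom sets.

[#6][SX2H0][#6] is the SMARTS for a thioether: an aliphatic sulfur bridging two carbons with no H on the sulfur.
The molecule carries 4 separate instances of a methylthio ether (-SCH3) meeting every constraint; each maps to a distinct set of atoms, giving 4 matches.

4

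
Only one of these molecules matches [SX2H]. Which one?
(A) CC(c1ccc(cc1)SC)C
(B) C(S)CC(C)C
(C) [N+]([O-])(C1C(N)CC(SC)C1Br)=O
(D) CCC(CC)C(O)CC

[SX2H] describes an aliphatic sulfur with two connections, one being H (a thiol).
(A) has a methylthio ether (-SCH3) but the sulfur has H0 (bonded to two carbons), not H1.
(B) contains a thiol (-SH), which satisfies every atom and bond constraint.
(C) has a methylthio ether (-SCH3) but the sulfur has H0 (bonded to two carbons), not H1.
(D) has a hydroxyl group (-OH) but it is an -OH, not an -SH.
So the answer is (B).

B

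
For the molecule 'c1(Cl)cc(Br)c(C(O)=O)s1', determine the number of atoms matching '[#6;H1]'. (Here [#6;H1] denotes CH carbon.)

1

The query [#6;H1] means: any carbon bearing exactly one hydrogen.
Check the 10 heavy atoms by environment: 1× s (aromatic, H0) → no; 3× c (aromatic, H0) → no; 1× c (aromatic, H1) → match; 1× Cl (H0) → no; 1× Br (H0) → no; 1× C (H0) → no; 1× O (H0) → no; 1× O (H1) → no.
That gives 1 matching atom.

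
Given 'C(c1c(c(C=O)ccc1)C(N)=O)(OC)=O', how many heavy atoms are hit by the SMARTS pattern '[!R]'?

9

The query [!R] means: !R matches any atom not in a ring.
Check the 15 heavy atoms by environment: 6× c (aromatic, in 6-ring) → no; 4× C (acyclic) → match; 4× O (acyclic) → match; 1× N (acyclic) → match.
Summing the matching environments: 4 + 4 + 1 = 9 matching atoms.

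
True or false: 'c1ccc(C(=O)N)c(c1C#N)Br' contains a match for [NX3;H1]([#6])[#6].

False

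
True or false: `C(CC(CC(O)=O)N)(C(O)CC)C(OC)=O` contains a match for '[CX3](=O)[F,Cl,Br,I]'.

False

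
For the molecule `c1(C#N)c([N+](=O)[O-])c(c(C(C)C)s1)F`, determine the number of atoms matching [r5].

The query [r5] means: r5 matches atoms in a five-membered ring.
Check the 14 heavy atoms by environment: 1× s (aromatic, in 5-ring) → match; 4× c (aromatic, in 5-ring) → match; 1× F (acyclic) → no; 1× N (charge +1, acyclic) → no; 1× O (charge -1, acyclic) → no; 1× O (acyclic) → no; 4× C (acyclic) → no; 1× N (acyclic) → no.
Summing the matching environments: 1 + 4 = 5 matching atoms.

5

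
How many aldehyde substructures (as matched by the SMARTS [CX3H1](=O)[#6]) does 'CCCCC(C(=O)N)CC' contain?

[CX3H1](=O)[#6] is the SMARTS for an aldehyde: an sp2 carbon with one H, double-bonded to O and single-bonded to carbon.
No fragment in the molecule satisfies every constraint, giving 0 matches.

0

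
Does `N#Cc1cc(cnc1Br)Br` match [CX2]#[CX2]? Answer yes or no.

The pattern [CX2]#[CX2] describes a carbon-carbon triple bond — an alkyne.
The closest candidate here is a nitrile (-C#N), but the triple bond is C#N, not C#C. No other fragment satisfies the full query, so there is no match.

No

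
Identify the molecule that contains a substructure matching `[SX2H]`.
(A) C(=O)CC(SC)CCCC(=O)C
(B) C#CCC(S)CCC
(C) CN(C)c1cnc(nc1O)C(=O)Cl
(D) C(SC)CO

B

[SX2H] describes an aliphatic sulfur with two connections, one being H (a thiol).
(A) has a methylthio ether (-SCH3) but the sulfur has H0 (bonded to two carbons), not H1.
(B) contains a thiol (-SH), which satisfies every atom and bond constraint.
(C) has a hydroxyl group (-OH) but it is an -OH, not an -SH.
(D) has a hydroxyl group (-OH) but it is an -OH, not an -SH.
So the answer is (B).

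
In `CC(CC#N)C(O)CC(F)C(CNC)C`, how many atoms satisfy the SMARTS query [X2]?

2

The query [X2] means: any atom with exactly two total connections (bonds + H).
Check the 15 heavy atoms by environment: 10× C (X4) → no; 1× O (X2) → match; 1× N (X3) → no; 1× F (X1) → no; 1× C (X2) → match; 1× N (X1) → no.
Summing the matching environments: 1 + 1 = 2 matching atoms.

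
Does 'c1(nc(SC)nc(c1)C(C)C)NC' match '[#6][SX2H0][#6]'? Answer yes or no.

Yes

The pattern [#6][SX2H0][#6] describes an aliphatic sulfur bridging two carbons with no H on the sulfur — a thioether.
The molecule carries a methylthio ether (-SCH3), whose atoms satisfy every constraint of the query, so the pattern matches.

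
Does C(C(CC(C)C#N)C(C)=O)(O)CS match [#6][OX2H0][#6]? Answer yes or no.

The pattern [#6][OX2H0][#6] describes an aliphatic oxygen bridging two carbons with no H on the oxygen — an ether.
The closest candidate here is a hydroxyl group (-OH), but the oxygen has H1, not H0 bridging two carbons. No other fragment satisfies the full query, so there is no match.

No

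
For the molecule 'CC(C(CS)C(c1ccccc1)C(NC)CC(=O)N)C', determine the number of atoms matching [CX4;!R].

9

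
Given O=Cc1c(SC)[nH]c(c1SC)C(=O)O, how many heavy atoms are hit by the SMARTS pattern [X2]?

3

The query [X2] means: any atom with exactly two total connections (bonds + H).
Check the 14 heavy atoms by environment: 1× n (aromatic, X3) → no; 4× c (aromatic, X3) → no; 2× C (X3) → no; 2× O (X1) → no; 2× S (X2) → match; 2× C (X4) → no; 1× O (X2) → match.
Summing the matching environments: 2 + 1 = 3 matching atoms.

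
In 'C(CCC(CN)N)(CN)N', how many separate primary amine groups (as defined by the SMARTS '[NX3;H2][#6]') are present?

[NX3;H2][#6] is the SMARTS for a primary amine: a trivalent nitrogen with two H attached to carbon.
The molecule carries 4 separate instances of a primary amino group (-NH2) meeting every constraint; each maps to a distinct set of atoms, giving 4 matches.

4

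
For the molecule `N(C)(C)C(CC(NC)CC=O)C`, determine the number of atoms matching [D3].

Check the 12 heavy atoms by environment: 4× C (D1) → no; 2× C (D3) → match; 3× C (D2) → no; 1× N (D3) → match; 1× N (D2) → no; 1× O (D1) → no.
Summing the matching environments: 2 + 1 = 3 matching atoms.

3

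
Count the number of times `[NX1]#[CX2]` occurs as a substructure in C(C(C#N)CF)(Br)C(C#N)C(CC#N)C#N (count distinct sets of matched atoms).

4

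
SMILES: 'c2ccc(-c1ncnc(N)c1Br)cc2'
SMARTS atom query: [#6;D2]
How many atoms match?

6

The query [#6;D2] means: any carbon bonded to exactly two heavy atoms.
Check the 14 heavy atoms by environment: 2× n (aromatic, D2) → no; 6× c (aromatic, D2) → match; 4× c (aromatic, D3) → no; 1× Br (D1) → no; 1× N (D1) → no.
That gives 6 matching atoms.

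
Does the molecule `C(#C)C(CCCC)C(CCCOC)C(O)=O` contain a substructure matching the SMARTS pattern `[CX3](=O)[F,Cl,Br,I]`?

The pattern [CX3](=O)[F,Cl,Br,I] describes a carbonyl carbon bonded to a halogen — an acyl halide.
The closest candidate here is a carboxylic acid group (-C(=O)OH), but the carbonyl is bonded to -OH, not to a halogen. No other fragment satisfies the full query, so there is no match.

No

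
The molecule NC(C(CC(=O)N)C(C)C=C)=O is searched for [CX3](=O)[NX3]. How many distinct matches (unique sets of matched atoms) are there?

2

[CX3](=O)[NX3] is the SMARTS for an amide: a carbonyl carbon bonded to a trivalent nitrogen.
The molecule carries 2 separate instances of a primary amide (-C(=O)NH2) meeting every constraint; each maps to a distinct set of atoms, giving 2 matches.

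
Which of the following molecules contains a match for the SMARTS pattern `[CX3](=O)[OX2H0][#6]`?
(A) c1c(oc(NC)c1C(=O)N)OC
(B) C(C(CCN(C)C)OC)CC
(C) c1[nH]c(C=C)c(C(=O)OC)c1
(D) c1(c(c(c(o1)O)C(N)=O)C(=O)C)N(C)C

[CX3](=O)[OX2H0][#6] describes a carbonyl carbon bonded to an oxygen that is itself bonded to carbon (no H on that O) (an ester).
(A) has a methoxy ether (-OCH3) but the ether oxygen is not adjacent to a C=O carbon.
(B) has a methoxy ether (-OCH3) but the ether oxygen is not adjacent to a C=O carbon.
(C) contains a methyl-ester group (-C(=O)OCH3), which satisfies every atom and bond constraint.
(D) has a primary amide (-C(=O)NH2) but the carbonyl is bonded to N, not to an O-C linkage.
So the answer is (C).

C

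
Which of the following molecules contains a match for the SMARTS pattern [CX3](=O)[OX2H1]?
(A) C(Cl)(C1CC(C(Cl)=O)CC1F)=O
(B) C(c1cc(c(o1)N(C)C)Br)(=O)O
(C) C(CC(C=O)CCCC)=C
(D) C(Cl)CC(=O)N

[CX3](=O)[OX2H1] describes an sp2 carbon double-bonded to O and single-bonded to an -OH oxygen (a carboxylic acid).
(A) has an acyl chloride (-C(=O)Cl) but the carbonyl is bonded to Cl, not to an -OH oxygen.
(B) contains a carboxylic acid group (-C(=O)OH), which satisfies every atom and bond constraint.
(C) has an aldehyde (-CHO) but there is no singly-bonded oxygen on the carbonyl carbon.
(D) has a primary amide (-C(=O)NH2) but the carbonyl is bonded to N, not to an -OH oxygen.
So the answer is (B).

B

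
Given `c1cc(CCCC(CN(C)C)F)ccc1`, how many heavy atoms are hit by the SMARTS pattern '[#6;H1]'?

The query [#6;H1] means: any carbon bearing exactly one hydrogen.
Check the 15 heavy atoms by environment: 4× C (H2) → no; 1× C (H1) → match; 1× F (H0) → no; 1× c (aromatic, H0) → no; 5× c (aromatic, H1) → match; 1× N (H0) → no; 2× C (H3) → no.
Summing the matching environments: 1 + 5 = 6 matching atoms.

6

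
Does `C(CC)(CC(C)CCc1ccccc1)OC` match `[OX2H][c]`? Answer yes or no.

The pattern [OX2H][c] describes a hydroxyl oxygen attached to an aromatic carbon — a phenol.
The closest candidate here is a methoxy ether (-OCH3), but the oxygen has H0, not H1. No other fragment satisfies the full query, so there is no match.

No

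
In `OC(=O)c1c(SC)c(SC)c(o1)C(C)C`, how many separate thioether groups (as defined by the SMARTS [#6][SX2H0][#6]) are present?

2

[#6][SX2H0][#6] is the SMARTS for a thioether: an aliphatic sulfur bridging two carbons with no H on the sulfur.
The molecule carries 2 separate instances of a methylthio ether (-SCH3) meeting every constraint; each maps to a distinct set of atoms, giving 2 matches.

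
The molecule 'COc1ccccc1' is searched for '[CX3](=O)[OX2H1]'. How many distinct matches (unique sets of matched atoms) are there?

0

[CX3](=O)[OX2H1] is the SMARTS for a carboxylic acid: an sp2 carbon double-bonded to O and single-bonded to an -OH oxygen.
No fragment in the molecule satisfies every constraint, giving 0 matches.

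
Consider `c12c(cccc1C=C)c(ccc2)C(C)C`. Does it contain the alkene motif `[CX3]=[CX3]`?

Yes

The pattern [CX3]=[CX3] describes a non-aromatic C=C double bond between two sp2 carbons — an alkene.
The molecule carries a vinyl group (-CH=CH2), whose atoms satisfy every constraint of the query, so the pattern matches.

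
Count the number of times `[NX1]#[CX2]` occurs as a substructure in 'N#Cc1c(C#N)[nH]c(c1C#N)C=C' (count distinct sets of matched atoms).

[NX1]#[CX2] is the SMARTS for a nitrile: a nitrogen triple-bonded to a two-connected carbon.
The molecule carries 3 separate instances of a nitrile (-C#N) meeting every constraint; each maps to a distinct set of atoms, giving 3 matches.

3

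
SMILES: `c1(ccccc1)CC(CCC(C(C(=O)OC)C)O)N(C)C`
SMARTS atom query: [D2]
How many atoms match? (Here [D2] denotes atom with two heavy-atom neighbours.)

Check the 21 heavy atoms by environment: 3× C (D2) → match; 4× C (D3) → no; 4× C (D1) → no; 2× O (D1) → no; 1× O (D2) → match; 1× N (D3) → no; 1× c (aromatic, D3) → no; 5× c (aromatic, D2) → match.
Summing the matching environments: 3 + 1 + 5 = 9 matching atoms.

9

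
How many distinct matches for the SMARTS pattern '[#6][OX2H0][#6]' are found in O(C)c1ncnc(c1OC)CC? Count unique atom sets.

[#6][OX2H0][#6] is the SMARTS for an ether: an aliphatic oxygen bridging two carbons with no H on the oxygen.
The molecule carries 2 separate instances of a methoxy ether (-OCH3) meeting every constraint; each maps to a distinct set of atoms, giving 2 matches.

2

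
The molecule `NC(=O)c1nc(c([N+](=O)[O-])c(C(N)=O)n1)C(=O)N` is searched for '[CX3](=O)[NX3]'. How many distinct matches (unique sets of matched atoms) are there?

[CX3](=O)[NX3] is the SMARTS for an amide: a carbonyl carbon bonded to a trivalent nitrogen.
The molecule carries 3 separate instances of a primary amide (-C(=O)NH2) meeting every constraint; each maps to a distinct set of atoms, giving 3 matches.

3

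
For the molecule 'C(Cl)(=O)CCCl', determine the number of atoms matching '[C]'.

3

The query [C] means: uppercase C matches aliphatic (non-aromatic) carbon only.
Check the 6 heavy atoms by environment: 3× C → match; 2× Cl → no; 1× O → no.
That gives 3 matching atoms.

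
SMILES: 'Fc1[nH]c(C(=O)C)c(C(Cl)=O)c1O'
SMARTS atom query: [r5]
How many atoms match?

The query [r5] means: r5 matches atoms in a five-membered ring.
Check the 13 heavy atoms by environment: 1× n (aromatic, in 5-ring) → match; 4× c (aromatic, in 5-ring) → match; 3× C (acyclic) → no; 3× O (acyclic) → no; 1× Cl (acyclic) → no; 1× F (acyclic) → no.
Summing the matching environments: 1 + 4 = 5 matching atoms.

5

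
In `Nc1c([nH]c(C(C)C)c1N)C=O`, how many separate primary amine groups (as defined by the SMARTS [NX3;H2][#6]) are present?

[NX3;H2][#6] is the SMARTS for a primary amine: a trivalent nitrogen with two H attached to carbon.
The molecule carries 2 separate instances of a primary amino group (-NH2) meeting every constraint; each maps to a distinct set of atoms, giving 2 matches.

2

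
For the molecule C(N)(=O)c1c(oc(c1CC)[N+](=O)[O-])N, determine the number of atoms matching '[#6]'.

7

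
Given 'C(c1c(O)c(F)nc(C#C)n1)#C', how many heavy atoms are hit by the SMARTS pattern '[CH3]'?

0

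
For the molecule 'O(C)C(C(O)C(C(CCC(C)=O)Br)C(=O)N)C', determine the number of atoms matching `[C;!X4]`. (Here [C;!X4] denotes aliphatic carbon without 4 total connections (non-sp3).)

2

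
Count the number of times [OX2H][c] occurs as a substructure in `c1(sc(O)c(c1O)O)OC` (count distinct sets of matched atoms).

3

[OX2H][c] is the SMARTS for a phenol: a hydroxyl oxygen attached to an aromatic carbon.
The molecule carries 3 separate instances of a hydroxyl group (-OH) meeting every constraint; each maps to a distinct set of atoms, giving 3 matches.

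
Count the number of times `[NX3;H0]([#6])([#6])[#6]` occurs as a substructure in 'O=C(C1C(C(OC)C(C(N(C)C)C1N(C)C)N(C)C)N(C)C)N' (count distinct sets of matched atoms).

4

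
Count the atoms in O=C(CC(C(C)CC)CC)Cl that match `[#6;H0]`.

1

The query [#6;H0] means: any carbon with no attached hydrogen.
Check the 11 heavy atoms by environment: 3× C (H2) → no; 2× C (H1) → no; 3× C (H3) → no; 1× C (H0) → match; 1× O (H0) → no; 1× Cl (H0) → no.
That gives 1 matching atom.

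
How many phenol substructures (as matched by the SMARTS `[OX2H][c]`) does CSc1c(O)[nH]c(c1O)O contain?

[OX2H][c] is the SMARTS for a phenol: a hydroxyl oxygen attached to an aromatic carbon.
The molecule carries 3 separate instances of a hydroxyl group (-OH) meeting every constraint; each maps to a distinct set of atoms, giving 3 matches.

3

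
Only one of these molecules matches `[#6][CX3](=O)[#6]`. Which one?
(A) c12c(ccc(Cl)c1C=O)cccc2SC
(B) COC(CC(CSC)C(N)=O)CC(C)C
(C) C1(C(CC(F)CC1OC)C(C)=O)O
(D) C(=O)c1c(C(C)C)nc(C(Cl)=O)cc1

C

[#6][CX3](=O)[#6] describes a carbonyl carbon (no H) flanked by two carbons (a ketone).
(A) has an aldehyde (-CHO) but the carbonyl carbon has H1, so it is not flanked by two carbons.
(B) has a primary amide (-C(=O)NH2) but one neighbour of the carbonyl carbon is N, not C.
(C) contains an acetyl/ketone group (-C(=O)CH3), which satisfies every atom and bond constraint.
(D) has an aldehyde (-CHO) but the carbonyl carbon has H1, so it is not flanked by two carbons.
So the answer is (C).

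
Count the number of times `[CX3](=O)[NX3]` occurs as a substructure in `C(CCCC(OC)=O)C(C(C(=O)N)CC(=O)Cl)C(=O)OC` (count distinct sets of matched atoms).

1

[CX3](=O)[NX3] is the SMARTS for an amide: a carbonyl carbon bonded to a trivalent nitrogen.
Exactly one fragment in the molecule meets all constraints, giving 1 match.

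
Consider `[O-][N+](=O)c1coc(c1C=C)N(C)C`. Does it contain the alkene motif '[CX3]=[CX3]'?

The pattern [CX3]=[CX3] describes a non-aromatic C=C double bond between two sp2 carbons — an alkene.
The molecule carries a vinyl group (-CH=CH2), whose atoms satisfy every constraint of the query, so the pattern matches.

Yes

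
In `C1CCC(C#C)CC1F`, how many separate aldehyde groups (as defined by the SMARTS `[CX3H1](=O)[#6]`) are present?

[CX3H1](=O)[#6] is the SMARTS for an aldehyde: an sp2 carbon with one H, double-bonded to O and single-bonded to carbon.
No fragment in the molecule satisfies every constraint, giving 0 matches.

0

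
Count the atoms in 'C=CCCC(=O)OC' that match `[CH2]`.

3

Check the 8 heavy atoms by environment: 3× C (H2) → match; 1× C (H0) → no; 2× O (H0) → no; 1× C (H3) → no; 1× C (H1) → no.
That gives 3 matching atoms.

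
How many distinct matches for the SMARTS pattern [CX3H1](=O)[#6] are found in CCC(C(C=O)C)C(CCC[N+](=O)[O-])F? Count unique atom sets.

[CX3H1](=O)[#6] is the SMARTS for an aldehyde: an sp2 carbon with one H, double-bonded to O and single-bonded to carbon.
Exactly one fragment in the molecule meets all constraints, giving 1 match.

1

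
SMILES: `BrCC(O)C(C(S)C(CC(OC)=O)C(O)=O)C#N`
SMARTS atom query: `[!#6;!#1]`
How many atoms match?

The query [!#6;!#1] means: not carbon and not hydrogen — any heteroatom.
Check the 18 heavy atoms by environment: 10× C → no; 1× S → match; 5× O → match; 1× Br → match; 1× N → match.
Summing the matching environments: 1 + 5 + 1 + 1 = 8 matching atoms.

8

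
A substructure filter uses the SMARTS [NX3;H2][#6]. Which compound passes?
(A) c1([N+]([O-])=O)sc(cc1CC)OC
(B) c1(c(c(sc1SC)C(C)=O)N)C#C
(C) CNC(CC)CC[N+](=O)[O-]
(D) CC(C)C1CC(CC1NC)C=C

[NX3;H2][#6] describes a trivalent nitrogen with two H attached to carbon (a primary amine).
(A) has a nitro group (-[N+](=O)[O-]) but the nitrogen is [N+] with no H, not NX3H2.
(B) contains a primary amino group (-NH2), which satisfies every atom and bond constraint.
(C) has an N-methylamino group (-NHCH3) but the nitrogen bears two carbons and only one H (H1), not H2.
(D) has an N-methylamino group (-NHCH3) but the nitrogen bears two carbons and only one H (H1), not H2.
So the answer is (B).

B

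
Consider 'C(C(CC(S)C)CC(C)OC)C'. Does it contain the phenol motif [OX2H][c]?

No

The pattern [OX2H][c] describes a hydroxyl oxygen attached to an aromatic carbon — a phenol.
The closest candidate here is a methoxy ether (-OCH3), but the oxygen has H0, not H1. No other fragment satisfies the full query, so there is no match.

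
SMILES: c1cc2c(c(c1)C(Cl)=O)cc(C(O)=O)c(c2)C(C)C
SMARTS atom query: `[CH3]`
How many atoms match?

2

The query [CH3] means: aliphatic carbon with exactly three hydrogens.
Check the 19 heavy atoms by environment: 5× c (aromatic, H0) → no; 5× c (aromatic, H1) → no; 2× C (H0) → no; 2× O (H0) → no; 1× O (H1) → no; 1× C (H1) → no; 2× C (H3) → match; 1× Cl (H0) → no.
That gives 2 matching atoms.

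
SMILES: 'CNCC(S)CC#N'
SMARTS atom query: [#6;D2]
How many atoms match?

The query [#6;D2] means: any carbon bonded to exactly two heavy atoms.
Check the 8 heavy atoms by environment: 3× C (D2) → match; 1× C (D3) → no; 1× N (D1) → no; 1× S (D1) → no; 1× N (D2) → no; 1× C (D1) → no.
That gives 3 matching atoms.

3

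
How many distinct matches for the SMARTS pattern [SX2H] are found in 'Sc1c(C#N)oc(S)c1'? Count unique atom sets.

[SX2H] is the SMARTS for a thiol: an aliphatic sulfur with two connections, one being H.
The molecule carries 2 separate instances of a thiol (-SH) meeting every constraint; each maps to a distinct set of atoms, giving 2 matches.

2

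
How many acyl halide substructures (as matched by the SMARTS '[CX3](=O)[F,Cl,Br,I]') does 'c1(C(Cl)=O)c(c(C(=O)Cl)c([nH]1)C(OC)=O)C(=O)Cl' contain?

3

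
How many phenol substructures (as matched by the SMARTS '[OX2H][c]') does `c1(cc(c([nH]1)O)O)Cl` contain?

2

[OX2H][c] is the SMARTS for a phenol: a hydroxyl oxygen attached to an aromatic carbon.
The molecule carries 2 separate instances of a hydroxyl group (-OH) meeting every constraint; each maps to a distinct set of atoms, giving 2 matches.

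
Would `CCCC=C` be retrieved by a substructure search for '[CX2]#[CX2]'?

The pattern [CX2]#[CX2] describes a carbon-carbon triple bond — an alkyne.
The closest candidate here is a vinyl group (-CH=CH2), but the C=C is a double bond; both carbons are CX3, not CX2. No other fragment satisfies the full query, so there is no match.

No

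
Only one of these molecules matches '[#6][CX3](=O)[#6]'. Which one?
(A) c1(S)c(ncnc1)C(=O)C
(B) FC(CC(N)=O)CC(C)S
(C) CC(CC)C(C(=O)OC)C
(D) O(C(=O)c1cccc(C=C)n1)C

A

[#6][CX3](=O)[#6] describes a carbonyl carbon (no H) flanked by two carbons (a ketone).
(A) contains an acetyl/ketone group (-C(=O)CH3), which satisfies every atom and bond constraint.
(B) has a primary amide (-C(=O)NH2) but one neighbour of the carbonyl carbon is N, not C.
(C) has a methyl-ester group (-C(=O)OCH3) but one neighbour of the carbonyl carbon is O, not C.
(D) has a methyl-ester group (-C(=O)OCH3) but one neighbour of the carbonyl carbon is O, not C.
So the answer is (A).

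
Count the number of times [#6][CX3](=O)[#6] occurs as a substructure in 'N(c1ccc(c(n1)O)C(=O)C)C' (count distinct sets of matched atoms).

1

[#6][CX3](=O)[#6] is the SMARTS for a ketone: a carbonyl carbon (no H) flanked by two carbons.
Exactly one fragment in the molecule meets all constraints, giving 1 match.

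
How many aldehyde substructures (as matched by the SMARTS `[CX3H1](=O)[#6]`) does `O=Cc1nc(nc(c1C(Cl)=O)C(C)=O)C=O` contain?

2

[CX3H1](=O)[#6] is the SMARTS for an aldehyde: an sp2 carbon with one H, double-bonded to O and single-bonded to carbon.
The molecule carries 2 separate instances of an aldehyde (-CHO) meeting every constraint; each maps to a distinct set of atoms, giving 2 matches.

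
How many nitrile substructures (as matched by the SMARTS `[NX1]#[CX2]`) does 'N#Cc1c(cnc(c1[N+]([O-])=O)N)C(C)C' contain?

[NX1]#[CX2] is the SMARTS for a nitrile: a nitrogen triple-bonded to a two-connected carbon.
Exactly one fragment in the molecule meets all constraints, giving 1 match.

1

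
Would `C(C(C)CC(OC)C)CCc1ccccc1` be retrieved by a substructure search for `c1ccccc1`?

Yes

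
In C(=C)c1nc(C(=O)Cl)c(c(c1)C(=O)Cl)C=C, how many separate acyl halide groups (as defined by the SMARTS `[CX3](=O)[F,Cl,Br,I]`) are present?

2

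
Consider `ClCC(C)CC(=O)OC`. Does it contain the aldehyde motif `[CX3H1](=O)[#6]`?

The pattern [CX3H1](=O)[#6] describes an sp2 carbon with one H, double-bonded to O and single-bonded to carbon — an aldehyde.
The closest candidate here is a methyl-ester group (-C(=O)OCH3), but the carbonyl carbon has H0, not H1. No other fragment satisfies the full query, so there is no match.

No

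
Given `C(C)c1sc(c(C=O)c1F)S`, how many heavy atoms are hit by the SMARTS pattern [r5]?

5

The query [r5] means: r5 matches atoms in a five-membered ring.
Check the 11 heavy atoms by environment: 1× s (aromatic, in 5-ring) → match; 4× c (aromatic, in 5-ring) → match; 3× C (acyclic) → no; 1× O (acyclic) → no; 1× S (acyclic) → no; 1× F (acyclic) → no.
Summing the matching environments: 1 + 4 = 5 matching atoms.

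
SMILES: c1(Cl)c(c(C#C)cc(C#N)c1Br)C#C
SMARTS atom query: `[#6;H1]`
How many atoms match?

The query [#6;H1] means: any carbon bearing exactly one hydrogen.
Check the 14 heavy atoms by environment: 5× c (aromatic, H0) → no; 1× c (aromatic, H1) → match; 3× C (H0) → no; 2× C (H1) → match; 1× N (H0) → no; 1× Br (H0) → no; 1× Cl (H0) → no.
Summing the matching environments: 1 + 2 = 3 matching atoms.

3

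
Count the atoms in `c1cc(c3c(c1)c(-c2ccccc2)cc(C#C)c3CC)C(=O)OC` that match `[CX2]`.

2

The query [CX2] means: C with X2: aliphatic carbon with exactly 2 total connections.
Check the 24 heavy atoms by environment: 16× c (aromatic, X3) → no; 2× C (X2) → match; 1× C (X3) → no; 1× O (X1) → no; 1× O (X2) → no; 3× C (X4) → no.
That gives 2 matching atoms.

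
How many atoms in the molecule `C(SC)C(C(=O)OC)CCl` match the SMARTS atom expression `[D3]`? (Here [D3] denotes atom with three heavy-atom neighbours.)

Check the 10 heavy atoms by environment: 2× C (D2) → no; 2× C (D3) → match; 1× S (D2) → no; 2× C (D1) → no; 1× O (D1) → no; 1× O (D2) → no; 1× Cl (D1) → no.
That gives 2 matching atoms.

2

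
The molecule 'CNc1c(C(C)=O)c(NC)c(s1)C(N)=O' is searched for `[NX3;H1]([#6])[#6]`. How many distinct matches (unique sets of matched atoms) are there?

[NX3;H1]([#6])[#6] is the SMARTS for a secondary amine: a trivalent nitrogen with one H, bonded to two carbons.
The molecule carries 2 separate instances of an N-methylamino group (-NHCH3) meeting every constraint; each maps to a distinct set of atoms, giving 2 matches.

2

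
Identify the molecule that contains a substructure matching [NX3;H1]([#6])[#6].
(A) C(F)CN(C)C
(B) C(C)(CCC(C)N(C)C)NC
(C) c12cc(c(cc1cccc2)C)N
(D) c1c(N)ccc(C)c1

B

[NX3;H1]([#6])[#6] describes a trivalent nitrogen with one H, bonded to two carbons (a secondary amine).
(A) has a dimethylamino group (-N(CH3)2) but the nitrogen has H0, not H1.
(B) contains an N-methylamino group (-NHCH3), which satisfies every atom and bond constraint.
(C) has a primary amino group (-NH2) but the nitrogen has H2 and only one carbon neighbour.
(D) has a primary amino group (-NH2) but the nitrogen has H2 and only one carbon neighbour.
So the answer is (B).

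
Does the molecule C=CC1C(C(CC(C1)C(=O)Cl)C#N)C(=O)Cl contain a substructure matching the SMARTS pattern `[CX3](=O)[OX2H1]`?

The pattern [CX3](=O)[OX2H1] describes an sp2 carbon double-bonded to O and single-bonded to an -OH oxygen — a carboxylic acid.
The closest candidate here is an acyl chloride (-C(=O)Cl), but the carbonyl is bonded to Cl, not to an -OH oxygen. No other fragment satisfies the full query, so there is no match.

No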